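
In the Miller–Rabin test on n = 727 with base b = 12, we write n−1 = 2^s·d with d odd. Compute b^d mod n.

727 − 1 = 726 = 2^1 · 363, so d = 363.
12^1 ≡ 12 (mod 727)
12^2 ≡ 12^2 = 144 ≡ 144 (mod 727)
12^4 ≡ 144^2 = 20736 ≡ 380 (mod 727)
12^8 ≡ 380^2 = 144400 ≡ 454 (mod 727)
12^16 ≡ 454^2 = 206116 ≡ 375 (mod 727)
12^32 ≡ 375^2 = 140625 ≡ 314 (mod 727)
12^64 ≡ 314^2 = 98596 ≡ 451 (mod 727)
12^128 ≡ 451^2 = 203401 ≡ 568 (mod 727)
12^256 ≡ 568^2 = 322624 ≡ 563 (mod 727)
363 = 256 + 64 + 32 + 8 + 2 + 1 in binary powers of 2.
So 12^363 ≡ 563 · 451 · 314 · 454 · 144 · 12 ≡ 726 (mod 727).
Since 12^d ≡ 726 (mod 727), base 12 does not prove 727 composite.

726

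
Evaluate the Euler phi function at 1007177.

968112

Factor: 1007177 = 37 · 163 · 167.
φ(1007177) = (37−1) · (163−1) · (167−1) = 36 · 162 · 166 = 968112.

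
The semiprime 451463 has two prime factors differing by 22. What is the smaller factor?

661

Since p = q + 22, we have 451463 = q(q + 22), so q² + 22q − 451463 = 0.
Discriminant: 22² + 4·451463 = 484 + 1805852 = 1806336; √1806336 = 1344.
q = (−22 + 1344)/2 = 661, and p = q + 22 = 683.
Check: 661 · 683 = 451463.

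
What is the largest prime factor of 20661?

97

20661 = 3 · 6887
6887 = 71 · 97
97 is prime.
So 20661 = 3 · 71 · 97; the largest prime factor is 97.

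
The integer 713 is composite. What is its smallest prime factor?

23

713 is odd.
Digit sum 11, not divisible by 3.
Ends in 3: not divisible by 5.
7: 713 = 7·101 + 6
11: 713 = 11·64 + 9
13: 713 = 13·54 + 11
17: 713 = 17·41 + 16
19: 713 = 19·37 + 10
23: 713 = 23·31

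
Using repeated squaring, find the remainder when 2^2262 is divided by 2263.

1833

2^1 ≡ 2 (mod 2263)
2^2 ≡ 2^2 = 4 ≡ 4 (mod 2263)
2^4 ≡ 4^2 = 16 ≡ 16 (mod 2263)
2^8 ≡ 16^2 = 256 ≡ 256 (mod 2263)
2^16 ≡ 256^2 = 65536 ≡ 2172 (mod 2263)
2^32 ≡ 2172^2 = 4717584 ≡ 1492 (mod 2263)
2^64 ≡ 1492^2 = 2226064 ≡ 1535 (mod 2263)
2^128 ≡ 1535^2 = 2356225 ≡ 442 (mod 2263)
2^256 ≡ 442^2 = 195364 ≡ 746 (mod 2263)
2^512 ≡ 746^2 = 556516 ≡ 2081 (mod 2263)
2^1024 ≡ 2081^2 = 4330561 ≡ 1442 (mod 2263)
2^2048 ≡ 1442^2 = 2079364 ≡ 1930 (mod 2263)
2262 = 2048 + 128 + 64 + 16 + 4 + 2 in binary powers of 2.
So 2^2262 ≡ 1930 · 442 · 1535 · 2172 · 16 · 4 ≡ 1833 (mod 2263).
Since 1833 ≠ 1, base 2 is a Fermat witness: 2263 is composite.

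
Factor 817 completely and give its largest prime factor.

817 = 19 · 43
43 is prime.
So 817 = 19 · 43; the largest prime factor is 43.

43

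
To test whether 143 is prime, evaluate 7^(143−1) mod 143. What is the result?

7^1 ≡ 7 (mod 143)
7^2 ≡ 7^2 = 49 ≡ 49 (mod 143)
7^4 ≡ 49^2 = 2401 ≡ 113 (mod 143)
7^8 ≡ 113^2 = 12769 ≡ 42 (mod 143)
7^16 ≡ 42^2 = 1764 ≡ 48 (mod 143)
7^32 ≡ 48^2 = 2304 ≡ 16 (mod 143)
7^64 ≡ 16^2 = 256 ≡ 113 (mod 143)
7^128 ≡ 113^2 = 12769 ≡ 42 (mod 143)
142 = 128 + 8 + 4 + 2 in binary powers of 2.
So 7^142 ≡ 42 · 42 · 113 · 49 ≡ 82 (mod 143).
Since 82 ≠ 1, base 7 is a Fermat witness: 143 is composite.

82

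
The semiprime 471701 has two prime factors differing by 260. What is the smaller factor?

569

Since p = q + 260, we have 471701 = q(q + 260), so q² + 260q − 471701 = 0.
Discriminant: 260² + 4·471701 = 67600 + 1886804 = 1954404; √1954404 = 1398.
q = (−260 + 1398)/2 = 569, and p = q + 260 = 829.
Check: 569 · 829 = 471701.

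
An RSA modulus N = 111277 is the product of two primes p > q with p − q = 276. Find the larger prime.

Since p = q + 276, we have 111277 = q(q + 276), so q² + 276q − 111277 = 0.
Discriminant: 276² + 4·111277 = 76176 + 445108 = 521284; √521284 = 722.
q = (−276 + 722)/2 = 223, and p = q + 276 = 499.
Check: 223 · 499 = 111277.

499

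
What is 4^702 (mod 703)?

4^1 ≡ 4 (mod 703)
4^2 ≡ 4^2 = 16 ≡ 16 (mod 703)
4^4 ≡ 16^2 = 256 ≡ 256 (mod 703)
4^8 ≡ 256^2 = 65536 ≡ 157 (mod 703)
4^16 ≡ 157^2 = 24649 ≡ 44 (mod 703)
4^32 ≡ 44^2 = 1936 ≡ 530 (mod 703)
4^64 ≡ 530^2 = 280900 ≡ 403 (mod 703)
4^128 ≡ 403^2 = 162409 ≡ 16 (mod 703)
4^256 ≡ 16^2 = 256 ≡ 256 (mod 703)
4^512 ≡ 256^2 = 65536 ≡ 157 (mod 703)
702 = 512 + 128 + 32 + 16 + 8 + 4 + 2 in binary powers of 2.
So 4^702 ≡ 157 · 16 · 530 · 44 · 157 · 256 · 16 ≡ 1 (mod 703).
Since the result is 1, base 4 gives no evidence that 703 is composite.

1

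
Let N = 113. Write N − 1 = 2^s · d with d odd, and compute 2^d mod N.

15

113 − 1 = 112 = 2^4 · 7, so d = 7.
2^1 ≡ 2 (mod 113)
2^2 ≡ 2^2 = 4 ≡ 4 (mod 113)
2^4 ≡ 4^2 = 16 ≡ 16 (mod 113)
7 = 4 + 2 + 1 in binary powers of 2.
So 2^7 ≡ 16 · 4 · 2 ≡ 15 (mod 113).
Squaring chain: 15 → 112 → 1 → 1; reaches −1, so base 2 does not prove 113 composite.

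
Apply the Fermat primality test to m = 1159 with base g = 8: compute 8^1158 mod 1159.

590

8^1 ≡ 8 (mod 1159)
8^2 ≡ 8^2 = 64 ≡ 64 (mod 1159)
8^4 ≡ 64^2 = 4096 ≡ 619 (mod 1159)
8^8 ≡ 619^2 = 383161 ≡ 691 (mod 1159)
8^16 ≡ 691^2 = 477481 ≡ 1132 (mod 1159)
8^32 ≡ 1132^2 = 1281424 ≡ 729 (mod 1159)
8^64 ≡ 729^2 = 531441 ≡ 619 (mod 1159)
8^128 ≡ 619^2 = 383161 ≡ 691 (mod 1159)
8^256 ≡ 691^2 = 477481 ≡ 1132 (mod 1159)
8^512 ≡ 1132^2 = 1281424 ≡ 729 (mod 1159)
8^1024 ≡ 729^2 = 531441 ≡ 619 (mod 1159)
1158 = 1024 + 128 + 4 + 2 in binary powers of 2.
So 8^1158 ≡ 619 · 691 · 619 · 64 ≡ 590 (mod 1159).
Since 590 ≠ 1, base 8 is a Fermat witness: 1159 is composite.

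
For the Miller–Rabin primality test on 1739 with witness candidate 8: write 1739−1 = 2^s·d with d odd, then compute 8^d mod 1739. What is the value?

1739 − 1 = 1738 = 2^1 · 869, so d = 869.
8^1 ≡ 8 (mod 1739)
8^2 ≡ 8^2 = 64 ≡ 64 (mod 1739)
8^4 ≡ 64^2 = 4096 ≡ 618 (mod 1739)
8^8 ≡ 618^2 = 381924 ≡ 1083 (mod 1739)
8^16 ≡ 1083^2 = 1172889 ≡ 803 (mod 1739)
8^32 ≡ 803^2 = 644809 ≡ 1379 (mod 1739)
8^64 ≡ 1379^2 = 1901641 ≡ 914 (mod 1739)
8^128 ≡ 914^2 = 835396 ≡ 676 (mod 1739)
8^256 ≡ 676^2 = 456976 ≡ 1358 (mod 1739)
8^512 ≡ 1358^2 = 1844164 ≡ 824 (mod 1739)
869 = 512 + 256 + 64 + 32 + 4 + 1 in binary powers of 2.
So 8^869 ≡ 824 · 1358 · 914 · 1379 · 618 · 8 ≡ 726 (mod 1739).
Squaring chain: 726; never reaches −1, so base 8 is a Miller–Rabin witness that 1739 is composite.

726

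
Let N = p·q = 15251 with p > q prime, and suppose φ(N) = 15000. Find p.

151

φ(n) = (p−1)(q−1) = n − (p+q) + 1, so p + q = 15251 − 15000 + 1 = 252.
p and q are the roots of t² − 252t + 15251 = 0.
Discriminant: 252² − 4·15251 = 63504 − 61004 = 2500; √2500 = 50.
q = (252 − 50)/2 = 101, p = (252 + 50)/2 = 151.
Check: 101 · 151 = 15251.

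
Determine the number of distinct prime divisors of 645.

3

645 = 3 · 215
215 = 5 · 43
645 = 3 · 5 · 43, which has 3 distinct prime factors.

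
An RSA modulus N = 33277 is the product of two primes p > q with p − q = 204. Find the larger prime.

311

Since p = q + 204, we have 33277 = q(q + 204), so q² + 204q − 33277 = 0.
Discriminant: 204² + 4·33277 = 41616 + 133108 = 174724; √174724 = 418.
q = (−204 + 418)/2 = 107, and p = q + 204 = 311.
Check: 107 · 311 = 33277.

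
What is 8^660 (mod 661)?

8^1 ≡ 8 (mod 661)
8^2 ≡ 8^2 = 64 ≡ 64 (mod 661)
8^4 ≡ 64^2 = 4096 ≡ 130 (mod 661)
8^8 ≡ 130^2 = 16900 ≡ 375 (mod 661)
8^16 ≡ 375^2 = 140625 ≡ 493 (mod 661)
8^32 ≡ 493^2 = 243049 ≡ 462 (mod 661)
8^64 ≡ 462^2 = 213444 ≡ 602 (mod 661)
8^128 ≡ 602^2 = 362404 ≡ 176 (mod 661)
8^256 ≡ 176^2 = 30976 ≡ 570 (mod 661)
8^512 ≡ 570^2 = 324900 ≡ 349 (mod 661)
660 = 512 + 128 + 16 + 4 in binary powers of 2.
So 8^660 ≡ 349 · 176 · 493 · 130 ≡ 1 (mod 661).
Since the result is 1, base 8 gives no evidence that 661 is composite.

1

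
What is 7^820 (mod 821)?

1

7^1 ≡ 7 (mod 821)
7^2 ≡ 7^2 = 49 ≡ 49 (mod 821)
7^4 ≡ 49^2 = 2401 ≡ 759 (mod 821)
7^8 ≡ 759^2 = 576081 ≡ 560 (mod 821)
7^16 ≡ 560^2 = 313600 ≡ 799 (mod 821)
7^32 ≡ 799^2 = 638401 ≡ 484 (mod 821)
7^64 ≡ 484^2 = 234256 ≡ 271 (mod 821)
7^128 ≡ 271^2 = 73441 ≡ 372 (mod 821)
7^256 ≡ 372^2 = 138384 ≡ 456 (mod 821)
7^512 ≡ 456^2 = 207936 ≡ 223 (mod 821)
820 = 512 + 256 + 32 + 16 + 4 in binary powers of 2.
So 7^820 ≡ 223 · 456 · 484 · 799 · 759 ≡ 1 (mod 821).
Since the result is 1, base 7 gives no evidence that 821 is composite.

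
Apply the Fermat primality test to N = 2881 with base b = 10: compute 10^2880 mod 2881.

1215

10^1 ≡ 10 (mod 2881)
10^2 ≡ 10^2 = 100 ≡ 100 (mod 2881)
10^4 ≡ 100^2 = 10000 ≡ 1357 (mod 2881)
10^8 ≡ 1357^2 = 1841449 ≡ 490 (mod 2881)
10^16 ≡ 490^2 = 240100 ≡ 977 (mod 2881)
10^32 ≡ 977^2 = 954529 ≡ 918 (mod 2881)
10^64 ≡ 918^2 = 842724 ≡ 1472 (mod 2881)
10^128 ≡ 1472^2 = 2166784 ≡ 272 (mod 2881)
10^256 ≡ 272^2 = 73984 ≡ 1959 (mod 2881)
10^512 ≡ 1959^2 = 3837681 ≡ 189 (mod 2881)
10^1024 ≡ 189^2 = 35721 ≡ 1149 (mod 2881)
10^2048 ≡ 1149^2 = 1320201 ≡ 703 (mod 2881)
2880 = 2048 + 512 + 256 + 64 in binary powers of 2.
So 10^2880 ≡ 703 · 189 · 1959 · 1472 ≡ 1215 (mod 2881).
Since 1215 ≠ 1, base 10 is a Fermat witness: 2881 is composite.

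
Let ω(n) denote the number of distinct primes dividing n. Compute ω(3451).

3

3451 = 7 · 493
493 = 17 · 29
3451 = 7 · 17 · 29, which has 3 distinct prime factors.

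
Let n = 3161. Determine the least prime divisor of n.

3161 is odd.
Digit sum 11, not divisible by 3.
Ends in 1: not divisible by 5.
7: 3161 = 7·451 + 4
11: 3161 = 11·287 + 4
13: 3161 = 13·243 + 2
17: 3161 = 17·185 + 16
19: 3161 = 19·166 + 7
23: 3161 = 23·137 + 10
29: 3161 = 29·109

29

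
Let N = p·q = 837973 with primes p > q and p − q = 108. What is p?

Since p = q + 108, we have 837973 = q(q + 108), so q² + 108q − 837973 = 0.
Discriminant: 108² + 4·837973 = 11664 + 3351892 = 3363556; √3363556 = 1834.
q = (−108 + 1834)/2 = 863, and p = q + 108 = 971.
Check: 863 · 971 = 837973.

971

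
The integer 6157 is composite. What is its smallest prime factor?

47

6157 is odd.
Digit sum 19, not divisible by 3.
Ends in 7: not divisible by 5.
7: 6157 = 7·879 + 4
11: 6157 = 11·559 + 8
13: 6157 = 13·473 + 8
17: 6157 = 17·362 + 3
19: 6157 = 19·324 + 1
23: 6157 = 23·267 + 16
29: 6157 = 29·212 + 9
31: 6157 = 31·198 + 19
37: 6157 = 37·166 + 15
41: 6157 = 41·150 + 7
43: 6157 = 43·143 + 8
47: 6157 = 47·131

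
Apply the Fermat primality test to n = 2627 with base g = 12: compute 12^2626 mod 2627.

83

12^1 ≡ 12 (mod 2627)
12^2 ≡ 12^2 = 144 ≡ 144 (mod 2627)
12^4 ≡ 144^2 = 20736 ≡ 2347 (mod 2627)
12^8 ≡ 2347^2 = 5508409 ≡ 2217 (mod 2627)
12^16 ≡ 2217^2 = 4915089 ≡ 2599 (mod 2627)
12^32 ≡ 2599^2 = 6754801 ≡ 784 (mod 2627)
12^64 ≡ 784^2 = 614656 ≡ 2565 (mod 2627)
12^128 ≡ 2565^2 = 6579225 ≡ 1217 (mod 2627)
12^256 ≡ 1217^2 = 1481089 ≡ 2088 (mod 2627)
12^512 ≡ 2088^2 = 4359744 ≡ 1551 (mod 2627)
12^1024 ≡ 1551^2 = 2405601 ≡ 1896 (mod 2627)
12^2048 ≡ 1896^2 = 3594816 ≡ 1080 (mod 2627)
2626 = 2048 + 512 + 64 + 2 in binary powers of 2.
So 12^2626 ≡ 1080 · 1551 · 2565 · 144 ≡ 83 (mod 2627).
Since 83 ≠ 1, base 12 is a Fermat witness: 2627 is composite.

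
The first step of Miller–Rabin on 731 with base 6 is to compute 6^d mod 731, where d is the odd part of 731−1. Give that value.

731 − 1 = 730 = 2^1 · 365, so d = 365.
6^1 ≡ 6 (mod 731)
6^2 ≡ 6^2 = 36 ≡ 36 (mod 731)
6^4 ≡ 36^2 = 1296 ≡ 565 (mod 731)
6^8 ≡ 565^2 = 319225 ≡ 509 (mod 731)
6^16 ≡ 509^2 = 259081 ≡ 307 (mod 731)
6^32 ≡ 307^2 = 94249 ≡ 681 (mod 731)
6^64 ≡ 681^2 = 463761 ≡ 307 (mod 731)
6^128 ≡ 307^2 = 94249 ≡ 681 (mod 731)
6^256 ≡ 681^2 = 463761 ≡ 307 (mod 731)
365 = 256 + 64 + 32 + 8 + 4 + 1 in binary powers of 2.
So 6^365 ≡ 307 · 307 · 681 · 509 · 565 · 6 ≡ 724 (mod 731).
Squaring chain: 724; never reaches −1, so base 6 is a Miller–Rabin witness that 731 is composite.

724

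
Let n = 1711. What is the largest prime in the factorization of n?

59

1711 = 29 · 59
59 is prime.
So 1711 = 29 · 59; the largest prime factor is 59.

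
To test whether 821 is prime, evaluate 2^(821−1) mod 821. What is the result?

2^1 ≡ 2 (mod 821)
2^2 ≡ 2^2 = 4 ≡ 4 (mod 821)
2^4 ≡ 4^2 = 16 ≡ 16 (mod 821)
2^8 ≡ 16^2 = 256 ≡ 256 (mod 821)
2^16 ≡ 256^2 = 65536 ≡ 677 (mod 821)
2^32 ≡ 677^2 = 458329 ≡ 211 (mod 821)
2^64 ≡ 211^2 = 44521 ≡ 187 (mod 821)
2^128 ≡ 187^2 = 34969 ≡ 487 (mod 821)
2^256 ≡ 487^2 = 237169 ≡ 721 (mod 821)
2^512 ≡ 721^2 = 519841 ≡ 148 (mod 821)
820 = 512 + 256 + 32 + 16 + 4 in binary powers of 2.
So 2^820 ≡ 148 · 721 · 211 · 677 · 16 ≡ 1 (mod 821).
Since the result is 1, base 2 gives no evidence that 821 is composite.

1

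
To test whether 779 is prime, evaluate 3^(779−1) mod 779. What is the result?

214

3^1 ≡ 3 (mod 779)
3^2 ≡ 3^2 = 9 ≡ 9 (mod 779)
3^4 ≡ 9^2 = 81 ≡ 81 (mod 779)
3^8 ≡ 81^2 = 6561 ≡ 329 (mod 779)
3^16 ≡ 329^2 = 108241 ≡ 739 (mod 779)
3^32 ≡ 739^2 = 546121 ≡ 42 (mod 779)
3^64 ≡ 42^2 = 1764 ≡ 206 (mod 779)
3^128 ≡ 206^2 = 42436 ≡ 370 (mod 779)
3^256 ≡ 370^2 = 136900 ≡ 575 (mod 779)
3^512 ≡ 575^2 = 330625 ≡ 329 (mod 779)
778 = 512 + 256 + 8 + 2 in binary powers of 2.
So 3^778 ≡ 329 · 575 · 329 · 9 ≡ 214 (mod 779).
Since 214 ≠ 1, base 3 is a Fermat witness: 779 is composite.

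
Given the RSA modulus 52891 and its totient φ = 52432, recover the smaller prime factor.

φ(n) = (p−1)(q−1) = n − (p+q) + 1, so p + q = 52891 − 52432 + 1 = 460.
p and q are the roots of t² − 460t + 52891 = 0.
Discriminant: 460² − 4·52891 = 211600 − 211564 = 36; √36 = 6.
q = (460 − 6)/2 = 227, p = (460 + 6)/2 = 233.
Check: 227 · 233 = 52891.

227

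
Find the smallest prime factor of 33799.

33799 is odd.
Digit sum 31, not divisible by 3.
Ends in 9: not divisible by 5.
7: 33799 = 7·4828 + 3
11: 33799 = 11·3072 + 7
13: 33799 = 13·2599 + 12
17: 33799 = 17·1988 + 3
19: 33799 = 19·1778 + 17
23: 33799 = 23·1469 + 12
29: 33799 = 29·1165 + 14
31: 33799 = 31·1090 + 9
37: 33799 = 37·913 + 18
41: 33799 = 41·824 + 15
43: 33799 = 43·786 + 1
47: 33799 = 47·719 + 6
53: 33799 = 53·637 + 38
59: 33799 = 59·572 + 51
61: 33799 = 61·554 + 5
67: 33799 = 67·504 + 31
71: 33799 = 71·476 + 3
73: 33799 = 73·463

73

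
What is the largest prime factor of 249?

249 = 3 · 83
83 is prime.
So 249 = 3 · 83; the largest prime factor is 83.

83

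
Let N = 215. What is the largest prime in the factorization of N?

215 = 5 · 43
43 is prime.
So 215 = 5 · 43; the largest prime factor is 43.

43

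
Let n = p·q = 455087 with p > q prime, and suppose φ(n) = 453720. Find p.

φ(n) = (p−1)(q−1) = n − (p+q) + 1, so p + q = 455087 − 453720 + 1 = 1368.
p and q are the roots of t² − 1368t + 455087 = 0.
Discriminant: 1368² − 4·455087 = 1871424 − 1820348 = 51076; √51076 = 226.
q = (1368 − 226)/2 = 571, p = (1368 + 226)/2 = 797.
Check: 571 · 797 = 455087.

797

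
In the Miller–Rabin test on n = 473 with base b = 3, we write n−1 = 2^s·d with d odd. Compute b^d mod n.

26

473 − 1 = 472 = 2^3 · 59, so d = 59.
3^1 ≡ 3 (mod 473)
3^2 ≡ 3^2 = 9 ≡ 9 (mod 473)
3^4 ≡ 9^2 = 81 ≡ 81 (mod 473)
3^8 ≡ 81^2 = 6561 ≡ 412 (mod 473)
3^16 ≡ 412^2 = 169744 ≡ 410 (mod 473)
3^32 ≡ 410^2 = 168100 ≡ 185 (mod 473)
59 = 32 + 16 + 8 + 2 + 1 in binary powers of 2.
So 3^59 ≡ 185 · 410 · 412 · 9 · 3 ≡ 26 (mod 473).
Squaring chain: 26 → 203 → 58; never reaches −1, so base 3 is a Miller–Rabin witness that 473 is composite.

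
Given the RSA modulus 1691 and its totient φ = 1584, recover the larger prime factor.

φ(n) = (p−1)(q−1) = n − (p+q) + 1, so p + q = 1691 − 1584 + 1 = 108.
p and q are the roots of t² − 108t + 1691 = 0.
Discriminant: 108² − 4·1691 = 11664 − 6764 = 4900; √4900 = 70.
q = (108 − 70)/2 = 19, p = (108 + 70)/2 = 89.
Check: 19 · 89 = 1691.

89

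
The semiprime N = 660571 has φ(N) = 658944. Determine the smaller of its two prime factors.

769

φ(n) = (p−1)(q−1) = n − (p+q) + 1, so p + q = 660571 − 658944 + 1 = 1628.
p and q are the roots of t² − 1628t + 660571 = 0.
Discriminant: 1628² − 4·660571 = 2650384 − 2642284 = 8100; √8100 = 90.
q = (1628 − 90)/2 = 769, p = (1628 + 90)/2 = 859.
Check: 769 · 859 = 660571.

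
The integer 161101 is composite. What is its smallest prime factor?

19

161101 is odd.
Digit sum 10, not divisible by 3.
Ends in 1: not divisible by 5.
7: 161101 = 7·23014 + 3
11: 161101 = 11·14645 + 6
13: 161101 = 13·12392 + 5
17: 161101 = 17·9476 + 9
19: 161101 = 19·8479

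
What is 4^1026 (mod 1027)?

4^1 ≡ 4 (mod 1027)
4^2 ≡ 4^2 = 16 ≡ 16 (mod 1027)
4^4 ≡ 16^2 = 256 ≡ 256 (mod 1027)
4^8 ≡ 256^2 = 65536 ≡ 835 (mod 1027)
4^16 ≡ 835^2 = 697225 ≡ 919 (mod 1027)
4^32 ≡ 919^2 = 844561 ≡ 367 (mod 1027)
4^64 ≡ 367^2 = 134689 ≡ 152 (mod 1027)
4^128 ≡ 152^2 = 23104 ≡ 510 (mod 1027)
4^256 ≡ 510^2 = 260100 ≡ 269 (mod 1027)
4^512 ≡ 269^2 = 72361 ≡ 471 (mod 1027)
4^1024 ≡ 471^2 = 221841 ≡ 9 (mod 1027)
1026 = 1024 + 2 in binary powers of 2.
So 4^1026 ≡ 9 · 16 ≡ 144 (mod 1027).
Since 144 ≠ 1, base 4 is a Fermat witness: 1027 is composite.

144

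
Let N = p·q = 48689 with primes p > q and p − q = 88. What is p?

269

Since p = q + 88, we have 48689 = q(q + 88), so q² + 88q − 48689 = 0.
Discriminant: 88² + 4·48689 = 7744 + 194756 = 202500; √202500 = 450.
q = (−88 + 450)/2 = 181, and p = q + 88 = 269.
Check: 181 · 269 = 48689.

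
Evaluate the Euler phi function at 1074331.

Factor: 1074331 = 59 · 131 · 139.
φ(1074331) = (59−1) · (131−1) · (139−1) = 58 · 130 · 138 = 1040520.

1040520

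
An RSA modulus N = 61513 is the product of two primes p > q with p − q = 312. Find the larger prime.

449

Since p = q + 312, we have 61513 = q(q + 312), so q² + 312q − 61513 = 0.
Discriminant: 312² + 4·61513 = 97344 + 246052 = 343396; √343396 = 586.
q = (−312 + 586)/2 = 137, and p = q + 312 = 449.
Check: 137 · 449 = 61513.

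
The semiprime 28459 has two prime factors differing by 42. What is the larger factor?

191

Since p = q + 42, we have 28459 = q(q + 42), so q² + 42q − 28459 = 0.
Discriminant: 42² + 4·28459 = 1764 + 113836 = 115600; √115600 = 340.
q = (−42 + 340)/2 = 149, and p = q + 42 = 191.
Check: 149 · 191 = 28459.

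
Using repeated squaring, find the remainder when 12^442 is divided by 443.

1

12^1 ≡ 12 (mod 443)
12^2 ≡ 12^2 = 144 ≡ 144 (mod 443)
12^4 ≡ 144^2 = 20736 ≡ 358 (mod 443)
12^8 ≡ 358^2 = 128164 ≡ 137 (mod 443)
12^16 ≡ 137^2 = 18769 ≡ 163 (mod 443)
12^32 ≡ 163^2 = 26569 ≡ 432 (mod 443)
12^64 ≡ 432^2 = 186624 ≡ 121 (mod 443)
12^128 ≡ 121^2 = 14641 ≡ 22 (mod 443)
12^256 ≡ 22^2 = 484 ≡ 41 (mod 443)
442 = 256 + 128 + 32 + 16 + 8 + 2 in binary powers of 2.
So 12^442 ≡ 41 · 22 · 432 · 163 · 137 · 144 ≡ 1 (mod 443).
Since the result is 1, base 12 gives no evidence that 443 is composite.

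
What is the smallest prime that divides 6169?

6169 is odd.
Digit sum 22, not divisible by 3.
Ends in 9: not divisible by 5.
7: 6169 = 7·881 + 2
11: 6169 = 11·560 + 9
13: 6169 = 13·474 + 7
17: 6169 = 17·362 + 15
19: 6169 = 19·324 + 13
23: 6169 = 23·268 + 5
29: 6169 = 29·212 + 21
31: 6169 = 31·199

31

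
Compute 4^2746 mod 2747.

4^1 ≡ 4 (mod 2747)
4^2 ≡ 4^2 = 16 ≡ 16 (mod 2747)
4^4 ≡ 16^2 = 256 ≡ 256 (mod 2747)
4^8 ≡ 256^2 = 65536 ≡ 2355 (mod 2747)
4^16 ≡ 2355^2 = 5546025 ≡ 2579 (mod 2747)
4^32 ≡ 2579^2 = 6651241 ≡ 754 (mod 2747)
4^64 ≡ 754^2 = 568516 ≡ 2634 (mod 2747)
4^128 ≡ 2634^2 = 6937956 ≡ 1781 (mod 2747)
4^256 ≡ 1781^2 = 3171961 ≡ 1923 (mod 2747)
4^512 ≡ 1923^2 = 3697929 ≡ 467 (mod 2747)
4^1024 ≡ 467^2 = 218089 ≡ 1076 (mod 2747)
4^2048 ≡ 1076^2 = 1157776 ≡ 1289 (mod 2747)
2746 = 2048 + 512 + 128 + 32 + 16 + 8 + 2 in binary powers of 2.
So 4^2746 ≡ 1289 · 467 · 1781 · 754 · 2579 · 2355 · 16 ≡ 2046 (mod 2747).
Since 2046 ≠ 1, base 4 is a Fermat witness: 2747 is composite.

2046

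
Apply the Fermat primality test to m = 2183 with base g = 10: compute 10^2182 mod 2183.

10^1 ≡ 10 (mod 2183)
10^2 ≡ 10^2 = 100 ≡ 100 (mod 2183)
10^4 ≡ 100^2 = 10000 ≡ 1268 (mod 2183)
10^8 ≡ 1268^2 = 1607824 ≡ 1136 (mod 2183)
10^16 ≡ 1136^2 = 1290496 ≡ 343 (mod 2183)
10^32 ≡ 343^2 = 117649 ≡ 1950 (mod 2183)
10^64 ≡ 1950^2 = 3802500 ≡ 1897 (mod 2183)
10^128 ≡ 1897^2 = 3598609 ≡ 1025 (mod 2183)
10^256 ≡ 1025^2 = 1050625 ≡ 602 (mod 2183)
10^512 ≡ 602^2 = 362404 ≡ 26 (mod 2183)
10^1024 ≡ 26^2 = 676 ≡ 676 (mod 2183)
10^2048 ≡ 676^2 = 456976 ≡ 729 (mod 2183)
2182 = 2048 + 128 + 4 + 2 in binary powers of 2.
So 10^2182 ≡ 729 · 1025 · 1268 · 100 ≡ 972 (mod 2183).
Since 972 ≠ 1, base 10 is a Fermat witness: 2183 is composite.

972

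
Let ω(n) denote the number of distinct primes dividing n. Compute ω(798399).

798399 = 3^2 · 88711
88711 = 7 · 12673
12673 = 19 · 667
667 = 23 · 29
798399 = 3^2 · 7 · 19 · 23 · 29, which has 5 distinct prime factors.

5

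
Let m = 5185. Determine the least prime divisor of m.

5

5185 is odd.
Digit sum 19, not divisible by 3.
Ends in 5: divisible by 5.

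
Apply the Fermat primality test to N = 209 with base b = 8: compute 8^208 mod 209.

8^1 ≡ 8 (mod 209)
8^2 ≡ 8^2 = 64 ≡ 64 (mod 209)
8^4 ≡ 64^2 = 4096 ≡ 125 (mod 209)
8^8 ≡ 125^2 = 15625 ≡ 159 (mod 209)
8^16 ≡ 159^2 = 25281 ≡ 201 (mod 209)
8^32 ≡ 201^2 = 40401 ≡ 64 (mod 209)
8^64 ≡ 64^2 = 4096 ≡ 125 (mod 209)
8^128 ≡ 125^2 = 15625 ≡ 159 (mod 209)
208 = 128 + 64 + 16 in binary powers of 2.
So 8^208 ≡ 159 · 125 · 201 ≡ 49 (mod 209).
Since 49 ≠ 1, base 8 is a Fermat witness: 209 is composite.

49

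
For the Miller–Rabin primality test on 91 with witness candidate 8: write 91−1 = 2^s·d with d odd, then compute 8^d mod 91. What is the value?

8

91 − 1 = 90 = 2^1 · 45, so d = 45.
8^1 ≡ 8 (mod 91)
8^2 ≡ 8^2 = 64 ≡ 64 (mod 91)
8^4 ≡ 64^2 = 4096 ≡ 1 (mod 91)
8^8 ≡ 1^2 = 1 ≡ 1 (mod 91)
8^16 ≡ 1^2 = 1 ≡ 1 (mod 91)
8^32 ≡ 1^2 = 1 ≡ 1 (mod 91)
45 = 32 + 8 + 4 + 1 in binary powers of 2.
So 8^45 ≡ 1 · 1 · 1 · 8 ≡ 8 (mod 91).
Squaring chain: 8; never reaches −1, so base 8 is a Miller–Rabin witness that 91 is composite.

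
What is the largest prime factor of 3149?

3149 = 47 · 67
67 is prime.
So 3149 = 47 · 67; the largest prime factor is 67.

67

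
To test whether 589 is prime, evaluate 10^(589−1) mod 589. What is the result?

10^1 ≡ 10 (mod 589)
10^2 ≡ 10^2 = 100 ≡ 100 (mod 589)
10^4 ≡ 100^2 = 10000 ≡ 576 (mod 589)
10^8 ≡ 576^2 = 331776 ≡ 169 (mod 589)
10^16 ≡ 169^2 = 28561 ≡ 289 (mod 589)
10^32 ≡ 289^2 = 83521 ≡ 472 (mod 589)
10^64 ≡ 472^2 = 222784 ≡ 142 (mod 589)
10^128 ≡ 142^2 = 20164 ≡ 138 (mod 589)
10^256 ≡ 138^2 = 19044 ≡ 196 (mod 589)
10^512 ≡ 196^2 = 38416 ≡ 131 (mod 589)
588 = 512 + 64 + 8 + 4 in binary powers of 2.
So 10^588 ≡ 131 · 142 · 169 · 576 ≡ 349 (mod 589).
Since 349 ≠ 1, base 10 is a Fermat witness: 589 is composite.

349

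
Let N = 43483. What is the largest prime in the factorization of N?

43483 = 11 · 3953
3953 = 59 · 67
67 is prime.
So 43483 = 11 · 59 · 67; the largest prime factor is 67.

67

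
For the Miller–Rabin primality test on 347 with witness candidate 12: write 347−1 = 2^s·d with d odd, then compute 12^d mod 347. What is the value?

347 − 1 = 346 = 2^1 · 173, so d = 173.
12^1 ≡ 12 (mod 347)
12^2 ≡ 12^2 = 144 ≡ 144 (mod 347)
12^4 ≡ 144^2 = 20736 ≡ 263 (mod 347)
12^8 ≡ 263^2 = 69169 ≡ 116 (mod 347)
12^16 ≡ 116^2 = 13456 ≡ 270 (mod 347)
12^32 ≡ 270^2 = 72900 ≡ 30 (mod 347)
12^64 ≡ 30^2 = 900 ≡ 206 (mod 347)
12^128 ≡ 206^2 = 42436 ≡ 102 (mod 347)
173 = 128 + 32 + 8 + 4 + 1 in binary powers of 2.
So 12^173 ≡ 102 · 30 · 116 · 263 · 12 ≡ 1 (mod 347).
Since 12^d ≡ 1 (mod 347), base 12 does not prove 347 composite.

1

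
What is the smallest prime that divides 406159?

13

406159 is odd.
Digit sum 25, not divisible by 3.
Ends in 9: not divisible by 5.
7: 406159 = 7·58022 + 5
11: 406159 = 11·36923 + 6
13: 406159 = 13·31243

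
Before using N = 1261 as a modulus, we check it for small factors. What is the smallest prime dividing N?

1261 is odd.
Digit sum 10, not divisible by 3.
Ends in 1: not divisible by 5.
7: 1261 = 7·180 + 1
11: 1261 = 11·114 + 7
13: 1261 = 13·97

13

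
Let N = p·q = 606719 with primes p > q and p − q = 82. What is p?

Since p = q + 82, we have 606719 = q(q + 82), so q² + 82q − 606719 = 0.
Discriminant: 82² + 4·606719 = 6724 + 2426876 = 2433600; √2433600 = 1560.
q = (−82 + 1560)/2 = 739, and p = q + 82 = 821.
Check: 739 · 821 = 606719.

821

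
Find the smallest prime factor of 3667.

3667 is odd.
Digit sum 22, not divisible by 3.
Ends in 7: not divisible by 5.
7: 3667 = 7·523 + 6
11: 3667 = 11·333 + 4
13: 3667 = 13·282 + 1
17: 3667 = 17·215 + 12
19: 3667 = 19·193

19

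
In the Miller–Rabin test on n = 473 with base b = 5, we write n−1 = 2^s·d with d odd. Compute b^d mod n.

473 − 1 = 472 = 2^3 · 59, so d = 59.
5^1 ≡ 5 (mod 473)
5^2 ≡ 5^2 = 25 ≡ 25 (mod 473)
5^4 ≡ 25^2 = 625 ≡ 152 (mod 473)
5^8 ≡ 152^2 = 23104 ≡ 400 (mod 473)
5^16 ≡ 400^2 = 160000 ≡ 126 (mod 473)
5^32 ≡ 126^2 = 15876 ≡ 267 (mod 473)
59 = 32 + 16 + 8 + 2 + 1 in binary powers of 2.
So 5^59 ≡ 267 · 126 · 400 · 25 · 5 ≡ 372 (mod 473).
Squaring chain: 372 → 268 → 401; never reaches −1, so base 5 is a Miller–Rabin witness that 473 is composite.

372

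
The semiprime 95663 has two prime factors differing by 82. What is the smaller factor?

271

Since p = q + 82, we have 95663 = q(q + 82), so q² + 82q − 95663 = 0.
Discriminant: 82² + 4·95663 = 6724 + 382652 = 389376; √389376 = 624.
q = (−82 + 624)/2 = 271, and p = q + 82 = 353.
Check: 271 · 353 = 95663.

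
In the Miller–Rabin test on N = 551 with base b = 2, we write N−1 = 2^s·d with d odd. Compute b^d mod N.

184

551 − 1 = 550 = 2^1 · 275, so d = 275.
2^1 ≡ 2 (mod 551)
2^2 ≡ 2^2 = 4 ≡ 4 (mod 551)
2^4 ≡ 4^2 = 16 ≡ 16 (mod 551)
2^8 ≡ 16^2 = 256 ≡ 256 (mod 551)
2^16 ≡ 256^2 = 65536 ≡ 518 (mod 551)
2^32 ≡ 518^2 = 268324 ≡ 538 (mod 551)
2^64 ≡ 538^2 = 289444 ≡ 169 (mod 551)
2^128 ≡ 169^2 = 28561 ≡ 460 (mod 551)
2^256 ≡ 460^2 = 211600 ≡ 16 (mod 551)
275 = 256 + 16 + 2 + 1 in binary powers of 2.
So 2^275 ≡ 16 · 518 · 4 · 2 ≡ 184 (mod 551).
Squaring chain: 184; never reaches −1, so base 2 is a Miller–Rabin witness that 551 is composite.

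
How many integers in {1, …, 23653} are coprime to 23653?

Factor: 23653 = 7 · 31 · 109.
φ(23653) = (7−1) · (31−1) · (109−1) = 6 · 30 · 108 = 19440.

19440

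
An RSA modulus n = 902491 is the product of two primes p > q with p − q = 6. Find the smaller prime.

Since p = q + 6, we have 902491 = q(q + 6), so q² + 6q − 902491 = 0.
Discriminant: 6² + 4·902491 = 36 + 3609964 = 3610000; √3610000 = 1900.
q = (−6 + 1900)/2 = 947, and p = q + 6 = 953.
Check: 947 · 953 = 902491.

947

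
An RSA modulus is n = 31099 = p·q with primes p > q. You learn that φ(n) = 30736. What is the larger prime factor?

φ(n) = (p−1)(q−1) = n − (p+q) + 1, so p + q = 31099 − 30736 + 1 = 364.
p and q are the roots of t² − 364t + 31099 = 0.
Discriminant: 364² − 4·31099 = 132496 − 124396 = 8100; √8100 = 90.
q = (364 − 90)/2 = 137, p = (364 + 90)/2 = 227.
Check: 137 · 227 = 31099.

227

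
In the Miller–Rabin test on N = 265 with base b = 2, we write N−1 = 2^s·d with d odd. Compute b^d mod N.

137

265 − 1 = 264 = 2^3 · 33, so d = 33.
2^1 ≡ 2 (mod 265)
2^2 ≡ 2^2 = 4 ≡ 4 (mod 265)
2^4 ≡ 4^2 = 16 ≡ 16 (mod 265)
2^8 ≡ 16^2 = 256 ≡ 256 (mod 265)
2^16 ≡ 256^2 = 65536 ≡ 81 (mod 265)
2^32 ≡ 81^2 = 6561 ≡ 201 (mod 265)
33 = 32 + 1 in binary powers of 2.
So 2^33 ≡ 201 · 2 ≡ 137 (mod 265).
Squaring chain: 137 → 219 → 261; never reaches −1, so base 2 is a Miller–Rabin witness that 265 is composite.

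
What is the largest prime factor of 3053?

3053 = 43 · 71
71 is prime.
So 3053 = 43 · 71; the largest prime factor is 71.

71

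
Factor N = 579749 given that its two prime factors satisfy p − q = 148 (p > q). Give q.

691

Since p = q + 148, we have 579749 = q(q + 148), so q² + 148q − 579749 = 0.
Discriminant: 148² + 4·579749 = 21904 + 2318996 = 2340900; √2340900 = 1530.
q = (−148 + 1530)/2 = 691, and p = q + 148 = 839.
Check: 691 · 839 = 579749.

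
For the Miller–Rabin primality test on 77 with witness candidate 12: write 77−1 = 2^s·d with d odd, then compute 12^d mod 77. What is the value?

77 − 1 = 76 = 2^2 · 19, so d = 19.
12^1 ≡ 12 (mod 77)
12^2 ≡ 12^2 = 144 ≡ 67 (mod 77)
12^4 ≡ 67^2 = 4489 ≡ 23 (mod 77)
12^8 ≡ 23^2 = 529 ≡ 67 (mod 77)
12^16 ≡ 67^2 = 4489 ≡ 23 (mod 77)
19 = 16 + 2 + 1 in binary powers of 2.
So 12^19 ≡ 23 · 67 · 12 ≡ 12 (mod 77).
Squaring chain: 12 → 67; never reaches −1, so base 12 is a Miller–Rabin witness that 77 is composite.

12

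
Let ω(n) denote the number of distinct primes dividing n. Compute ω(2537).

2

2537 = 43 · 59
2537 = 43 · 59, which has 2 distinct prime factors.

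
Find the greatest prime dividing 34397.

34397 = 11 · 3127
3127 = 53 · 59
59 is prime.
So 34397 = 11 · 53 · 59; the largest prime factor is 59.

59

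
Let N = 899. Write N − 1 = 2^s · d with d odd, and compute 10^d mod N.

648

899 − 1 = 898 = 2^1 · 449, so d = 449.
10^1 ≡ 10 (mod 899)
10^2 ≡ 10^2 = 100 ≡ 100 (mod 899)
10^4 ≡ 100^2 = 10000 ≡ 111 (mod 899)
10^8 ≡ 111^2 = 12321 ≡ 634 (mod 899)
10^16 ≡ 634^2 = 401956 ≡ 103 (mod 899)
10^32 ≡ 103^2 = 10609 ≡ 720 (mod 899)
10^64 ≡ 720^2 = 518400 ≡ 576 (mod 899)
10^128 ≡ 576^2 = 331776 ≡ 45 (mod 899)
10^256 ≡ 45^2 = 2025 ≡ 227 (mod 899)
449 = 256 + 128 + 64 + 1 in binary powers of 2.
So 10^449 ≡ 227 · 45 · 576 · 10 ≡ 648 (mod 899).
Squaring chain: 648; never reaches −1, so base 10 is a Miller–Rabin witness that 899 is composite.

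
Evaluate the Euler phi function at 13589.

Factor: 13589 = 107 · 127.
φ(13589) = (107−1) · (127−1) = 106 · 126 = 13356.

13356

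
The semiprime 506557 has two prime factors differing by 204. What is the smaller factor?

Since p = q + 204, we have 506557 = q(q + 204), so q² + 204q − 506557 = 0.
Discriminant: 204² + 4·506557 = 41616 + 2026228 = 2067844; √2067844 = 1438.
q = (−204 + 1438)/2 = 617, and p = q + 204 = 821.
Check: 617 · 821 = 506557.

617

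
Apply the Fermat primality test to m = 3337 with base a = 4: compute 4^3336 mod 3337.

192

4^1 ≡ 4 (mod 3337)
4^2 ≡ 4^2 = 16 ≡ 16 (mod 3337)
4^4 ≡ 16^2 = 256 ≡ 256 (mod 3337)
4^8 ≡ 256^2 = 65536 ≡ 2133 (mod 3337)
4^16 ≡ 2133^2 = 4549689 ≡ 1358 (mod 3337)
4^32 ≡ 1358^2 = 1844164 ≡ 2140 (mod 3337)
4^64 ≡ 2140^2 = 4579600 ≡ 1236 (mod 3337)
4^128 ≡ 1236^2 = 1527696 ≡ 2687 (mod 3337)
4^256 ≡ 2687^2 = 7219969 ≡ 2038 (mod 3337)
4^512 ≡ 2038^2 = 4153444 ≡ 2216 (mod 3337)
4^1024 ≡ 2216^2 = 4910656 ≡ 1929 (mod 3337)
4^2048 ≡ 1929^2 = 3721041 ≡ 286 (mod 3337)
3336 = 2048 + 1024 + 256 + 8 in binary powers of 2.
So 4^3336 ≡ 286 · 1929 · 2038 · 2133 ≡ 192 (mod 3337).
Since 192 ≠ 1, base 4 is a Fermat witness: 3337 is composite.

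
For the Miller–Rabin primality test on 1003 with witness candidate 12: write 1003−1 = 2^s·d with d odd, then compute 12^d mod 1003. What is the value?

139

1003 − 1 = 1002 = 2^1 · 501, so d = 501.
12^1 ≡ 12 (mod 1003)
12^2 ≡ 12^2 = 144 ≡ 144 (mod 1003)
12^4 ≡ 144^2 = 20736 ≡ 676 (mod 1003)
12^8 ≡ 676^2 = 456976 ≡ 611 (mod 1003)
12^16 ≡ 611^2 = 373321 ≡ 205 (mod 1003)
12^32 ≡ 205^2 = 42025 ≡ 902 (mod 1003)
12^64 ≡ 902^2 = 813604 ≡ 171 (mod 1003)
12^128 ≡ 171^2 = 29241 ≡ 154 (mod 1003)
12^256 ≡ 154^2 = 23716 ≡ 647 (mod 1003)
501 = 256 + 128 + 64 + 32 + 16 + 4 + 1 in binary powers of 2.
So 12^501 ≡ 647 · 154 · 171 · 902 · 205 · 676 · 12 ≡ 139 (mod 1003).
Squaring chain: 139; never reaches −1, so base 12 is a Miller–Rabin witness that 1003 is composite.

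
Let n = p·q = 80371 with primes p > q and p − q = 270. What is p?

Since p = q + 270, we have 80371 = q(q + 270), so q² + 270q − 80371 = 0.
Discriminant: 270² + 4·80371 = 72900 + 321484 = 394384; √394384 = 628.
q = (−270 + 628)/2 = 179, and p = q + 270 = 449.
Check: 179 · 449 = 80371.

449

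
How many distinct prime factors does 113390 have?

5

113390 = 2 · 56695
56695 = 5 · 11339
11339 = 17 · 667
667 = 23 · 29
113390 = 2 · 5 · 17 · 23 · 29, which has 5 distinct prime factors.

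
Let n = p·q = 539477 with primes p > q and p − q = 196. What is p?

839

Since p = q + 196, we have 539477 = q(q + 196), so q² + 196q − 539477 = 0.
Discriminant: 196² + 4·539477 = 38416 + 2157908 = 2196324; √2196324 = 1482.
q = (−196 + 1482)/2 = 643, and p = q + 196 = 839.
Check: 643 · 839 = 539477.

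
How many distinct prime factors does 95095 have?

95095 = 5 · 19019
19019 = 7 · 2717
2717 = 11 · 247
247 = 13 · 19
95095 = 5 · 7 · 11 · 13 · 19, which has 5 distinct prime factors.

5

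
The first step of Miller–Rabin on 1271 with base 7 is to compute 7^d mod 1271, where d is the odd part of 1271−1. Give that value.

191

1271 − 1 = 1270 = 2^1 · 635, so d = 635.
7^1 ≡ 7 (mod 1271)
7^2 ≡ 7^2 = 49 ≡ 49 (mod 1271)
7^4 ≡ 49^2 = 2401 ≡ 1130 (mod 1271)
7^8 ≡ 1130^2 = 1276900 ≡ 816 (mod 1271)
7^16 ≡ 816^2 = 665856 ≡ 1123 (mod 1271)
7^32 ≡ 1123^2 = 1261129 ≡ 297 (mod 1271)
7^64 ≡ 297^2 = 88209 ≡ 510 (mod 1271)
7^128 ≡ 510^2 = 260100 ≡ 816 (mod 1271)
7^256 ≡ 816^2 = 665856 ≡ 1123 (mod 1271)
7^512 ≡ 1123^2 = 1261129 ≡ 297 (mod 1271)
635 = 512 + 64 + 32 + 16 + 8 + 2 + 1 in binary powers of 2.
So 7^635 ≡ 297 · 510 · 297 · 1123 · 816 · 49 · 7 ≡ 191 (mod 1271).
Squaring chain: 191; never reaches −1, so base 7 is a Miller–Rabin witness that 1271 is composite.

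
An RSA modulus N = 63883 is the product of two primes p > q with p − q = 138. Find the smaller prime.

Since p = q + 138, we have 63883 = q(q + 138), so q² + 138q − 63883 = 0.
Discriminant: 138² + 4·63883 = 19044 + 255532 = 274576; √274576 = 524.
q = (−138 + 524)/2 = 193, and p = q + 138 = 331.
Check: 193 · 331 = 63883.

193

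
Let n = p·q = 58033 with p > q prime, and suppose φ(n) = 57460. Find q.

131

φ(n) = (p−1)(q−1) = n − (p+q) + 1, so p + q = 58033 − 57460 + 1 = 574.
p and q are the roots of t² − 574t + 58033 = 0.
Discriminant: 574² − 4·58033 = 329476 − 232132 = 97344; √97344 = 312.
q = (574 − 312)/2 = 131, p = (574 + 312)/2 = 443.
Check: 131 · 443 = 58033.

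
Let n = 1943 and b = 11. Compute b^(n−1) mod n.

11^1 ≡ 11 (mod 1943)
11^2 ≡ 11^2 = 121 ≡ 121 (mod 1943)
11^4 ≡ 121^2 = 14641 ≡ 1040 (mod 1943)
11^8 ≡ 1040^2 = 1081600 ≡ 1292 (mod 1943)
11^16 ≡ 1292^2 = 1669264 ≡ 227 (mod 1943)
11^32 ≡ 227^2 = 51529 ≡ 1011 (mod 1943)
11^64 ≡ 1011^2 = 1022121 ≡ 103 (mod 1943)
11^128 ≡ 103^2 = 10609 ≡ 894 (mod 1943)
11^256 ≡ 894^2 = 799236 ≡ 663 (mod 1943)
11^512 ≡ 663^2 = 439569 ≡ 451 (mod 1943)
11^1024 ≡ 451^2 = 203401 ≡ 1329 (mod 1943)
1942 = 1024 + 512 + 256 + 128 + 16 + 4 + 2 in binary powers of 2.
So 11^1942 ≡ 1329 · 451 · 663 · 894 · 227 · 1040 · 121 ≡ 138 (mod 1943).
Since 138 ≠ 1, base 11 is a Fermat witness: 1943 is composite.

138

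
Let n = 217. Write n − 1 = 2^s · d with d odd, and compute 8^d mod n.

64

217 − 1 = 216 = 2^3 · 27, so d = 27.
8^1 ≡ 8 (mod 217)
8^2 ≡ 8^2 = 64 ≡ 64 (mod 217)
8^4 ≡ 64^2 = 4096 ≡ 190 (mod 217)
8^8 ≡ 190^2 = 36100 ≡ 78 (mod 217)
8^16 ≡ 78^2 = 6084 ≡ 8 (mod 217)
27 = 16 + 8 + 2 + 1 in binary powers of 2.
So 8^27 ≡ 8 · 78 · 64 · 8 ≡ 64 (mod 217).
Squaring chain: 64 → 190 → 78; never reaches −1, so base 8 is a Miller–Rabin witness that 217 is composite.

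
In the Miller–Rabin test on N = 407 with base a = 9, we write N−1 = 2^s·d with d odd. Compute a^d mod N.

407 − 1 = 406 = 2^1 · 203, so d = 203.
9^1 ≡ 9 (mod 407)
9^2 ≡ 9^2 = 81 ≡ 81 (mod 407)
9^4 ≡ 81^2 = 6561 ≡ 49 (mod 407)
9^8 ≡ 49^2 = 2401 ≡ 366 (mod 407)
9^16 ≡ 366^2 = 133956 ≡ 53 (mod 407)
9^32 ≡ 53^2 = 2809 ≡ 367 (mod 407)
9^64 ≡ 367^2 = 134689 ≡ 379 (mod 407)
9^128 ≡ 379^2 = 143641 ≡ 377 (mod 407)
203 = 128 + 64 + 8 + 2 + 1 in binary powers of 2.
So 9^203 ≡ 377 · 379 · 366 · 81 · 9 ≡ 256 (mod 407).
Squaring chain: 256; never reaches −1, so base 9 is a Miller–Rabin witness that 407 is composite.

256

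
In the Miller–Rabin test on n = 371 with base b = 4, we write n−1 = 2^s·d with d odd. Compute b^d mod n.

170

371 − 1 = 370 = 2^1 · 185, so d = 185.
4^1 ≡ 4 (mod 371)
4^2 ≡ 4^2 = 16 ≡ 16 (mod 371)
4^4 ≡ 16^2 = 256 ≡ 256 (mod 371)
4^8 ≡ 256^2 = 65536 ≡ 240 (mod 371)
4^16 ≡ 240^2 = 57600 ≡ 95 (mod 371)
4^32 ≡ 95^2 = 9025 ≡ 121 (mod 371)
4^64 ≡ 121^2 = 14641 ≡ 172 (mod 371)
4^128 ≡ 172^2 = 29584 ≡ 275 (mod 371)
185 = 128 + 32 + 16 + 8 + 1 in binary powers of 2.
So 4^185 ≡ 275 · 121 · 95 · 240 · 4 ≡ 170 (mod 371).
Squaring chain: 170; never reaches −1, so base 4 is a Miller–Rabin witness that 371 is composite.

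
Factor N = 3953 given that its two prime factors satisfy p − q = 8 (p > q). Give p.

67

Since p = q + 8, we have 3953 = q(q + 8), so q² + 8q − 3953 = 0.
Discriminant: 8² + 4·3953 = 64 + 15812 = 15876; √15876 = 126.
q = (−8 + 126)/2 = 59, and p = q + 8 = 67.
Check: 59 · 67 = 3953.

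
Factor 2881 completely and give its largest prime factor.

67

2881 = 43 · 67
67 is prime.
So 2881 = 43 · 67; the largest prime factor is 67.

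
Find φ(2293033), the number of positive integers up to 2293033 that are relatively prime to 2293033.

2260224

Factor: 2293033 = 109^2 · 193.
φ(2293033) = 109^1·(109−1) · (193−1) = 11772 · 192 = 2260224.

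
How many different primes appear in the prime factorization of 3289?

3

3289 = 11 · 299
299 = 13 · 23
3289 = 11 · 13 · 23, which has 3 distinct prime factors.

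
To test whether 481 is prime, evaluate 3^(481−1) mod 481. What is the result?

417

3^1 ≡ 3 (mod 481)
3^2 ≡ 3^2 = 9 ≡ 9 (mod 481)
3^4 ≡ 9^2 = 81 ≡ 81 (mod 481)
3^8 ≡ 81^2 = 6561 ≡ 308 (mod 481)
3^16 ≡ 308^2 = 94864 ≡ 107 (mod 481)
3^32 ≡ 107^2 = 11449 ≡ 386 (mod 481)
3^64 ≡ 386^2 = 148996 ≡ 367 (mod 481)
3^128 ≡ 367^2 = 134689 ≡ 9 (mod 481)
3^256 ≡ 9^2 = 81 ≡ 81 (mod 481)
480 = 256 + 128 + 64 + 32 in binary powers of 2.
So 3^480 ≡ 81 · 9 · 367 · 386 ≡ 417 (mod 481).
Since 417 ≠ 1, base 3 is a Fermat witness: 481 is composite.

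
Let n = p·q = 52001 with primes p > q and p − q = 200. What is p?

349

Since p = q + 200, we have 52001 = q(q + 200), so q² + 200q − 52001 = 0.
Discriminant: 200² + 4·52001 = 40000 + 208004 = 248004; √248004 = 498.
q = (−200 + 498)/2 = 149, and p = q + 200 = 349.
Check: 149 · 349 = 52001.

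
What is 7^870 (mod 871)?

7^1 ≡ 7 (mod 871)
7^2 ≡ 7^2 = 49 ≡ 49 (mod 871)
7^4 ≡ 49^2 = 2401 ≡ 659 (mod 871)
7^8 ≡ 659^2 = 434281 ≡ 523 (mod 871)
7^16 ≡ 523^2 = 273529 ≡ 35 (mod 871)
7^32 ≡ 35^2 = 1225 ≡ 354 (mod 871)
7^64 ≡ 354^2 = 125316 ≡ 763 (mod 871)
7^128 ≡ 763^2 = 582169 ≡ 341 (mod 871)
7^256 ≡ 341^2 = 116281 ≡ 438 (mod 871)
7^512 ≡ 438^2 = 191844 ≡ 224 (mod 871)
870 = 512 + 256 + 64 + 32 + 4 + 2 in binary powers of 2.
So 7^870 ≡ 224 · 438 · 763 · 354 · 659 · 49 ≡ 545 (mod 871).
Since 545 ≠ 1, base 7 is a Fermat witness: 871 is composite.

545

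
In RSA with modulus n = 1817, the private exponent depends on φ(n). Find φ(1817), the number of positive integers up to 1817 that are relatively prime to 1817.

Factor: 1817 = 23 · 79.
φ(1817) = (23−1) · (79−1) = 22 · 78 = 1716.

1716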